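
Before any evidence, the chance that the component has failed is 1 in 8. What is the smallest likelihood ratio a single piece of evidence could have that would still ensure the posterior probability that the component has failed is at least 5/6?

35

Prior odds = 0.125/0.875 = 1/7.
Target odds = (5/6)/(1/6) = 5.
Required Bayes factor = 5 ÷ (1/7) = 35.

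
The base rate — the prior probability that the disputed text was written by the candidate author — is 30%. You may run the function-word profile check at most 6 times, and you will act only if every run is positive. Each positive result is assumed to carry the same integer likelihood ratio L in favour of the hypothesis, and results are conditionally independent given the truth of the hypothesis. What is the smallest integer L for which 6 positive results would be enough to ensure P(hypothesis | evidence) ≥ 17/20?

2

Prior odds = 0.3/0.7 = 3/7.
Target odds = 0.85/0.15 = 17/3.
Need L⁶ ≥ 17/3 ÷ (3/7) = 119/9.
1⁶ = 1 < 119/9 ≤ 64 = 2⁶, so L = 2.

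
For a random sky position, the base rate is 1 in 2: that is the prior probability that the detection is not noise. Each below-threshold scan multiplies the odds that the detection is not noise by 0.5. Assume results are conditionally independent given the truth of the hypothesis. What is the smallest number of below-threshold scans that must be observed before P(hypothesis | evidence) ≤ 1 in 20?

5

Prior odds = 0.5/0.5 = 1.
Likelihood ratio per below-threshold scan = 0.5.
Target odds: 0.05 ÷ 0.95 = 1/19.
Need 1 × 0.5ⁿ ≤ 1/19, i.e. 0.5ⁿ ≤ 1/19.
0.5⁴ = 0.0625 is still above 1/19 but 0.5⁵ = 0.03125 is at or below it, so n = 5.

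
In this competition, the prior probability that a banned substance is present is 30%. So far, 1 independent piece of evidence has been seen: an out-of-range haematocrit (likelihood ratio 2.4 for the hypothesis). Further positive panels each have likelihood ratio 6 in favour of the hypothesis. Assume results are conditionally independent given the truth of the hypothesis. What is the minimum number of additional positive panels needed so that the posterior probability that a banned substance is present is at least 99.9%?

4

Prior odds = 0.3/0.7 = 3/7.
Bayes factor of the evidence already in hand = 2.4.
Odds after that evidence = (3/7) × 2.4 = 36/35.
Target odds = 0.999/0.001 = 999.
Need 6ⁿ ≥ 999 ÷ (36/35) = 971.25.
6³ = 216 falls short of 971.25 but 6⁴ = 1296 reaches it, so n = 4.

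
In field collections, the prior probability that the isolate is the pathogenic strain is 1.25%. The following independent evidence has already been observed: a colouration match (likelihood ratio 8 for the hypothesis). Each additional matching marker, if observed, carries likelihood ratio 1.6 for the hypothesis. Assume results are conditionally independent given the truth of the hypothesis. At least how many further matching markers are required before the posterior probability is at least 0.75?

Prior odds = 0.0125/0.9875 = 1/79.
Bayes factor of the evidence already in hand = 8.
Odds after that evidence = (1/79) × 8 = 8/79.
Target odds = 0.75/0.25 = 3.
Need 1.6ⁿ ≥ 3 ÷ (8/79) = 29.625.
1.6⁷ = 2097152/78125 falls short of 29.625 but 1.6⁸ = 16777216/390625 reaches it, so n = 8.

8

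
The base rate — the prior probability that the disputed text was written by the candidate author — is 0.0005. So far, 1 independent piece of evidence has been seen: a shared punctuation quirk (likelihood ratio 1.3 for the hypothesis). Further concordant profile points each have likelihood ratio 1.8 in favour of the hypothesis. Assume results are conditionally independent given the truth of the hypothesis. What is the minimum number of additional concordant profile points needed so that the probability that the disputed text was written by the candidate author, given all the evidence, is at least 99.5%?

Prior odds = 0.0005/0.9995 = 1/1999.
Bayes factor of the evidence already in hand = 1.3.
Odds after that evidence = (1/1999) × 1.3 = 13/19990.
Target odds = 0.995/0.005 = 199.
Need 1.8ⁿ ≥ 199 ÷ (13/19990) = 3978010/13.
1.8²¹ ≈229468 falls short of 3978010/13 but 1.8²² ≈413043 reaches it, so n = 22.

22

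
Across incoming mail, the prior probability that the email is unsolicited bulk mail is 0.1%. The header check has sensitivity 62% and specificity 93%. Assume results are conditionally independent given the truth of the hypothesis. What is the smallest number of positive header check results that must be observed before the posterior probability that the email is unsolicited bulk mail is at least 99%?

Prior odds = 0.001/0.999 = 1/999.
False-positive rate = 1 − 0.93 = 0.07; likelihood ratio of a positive = 0.62/0.07 = 62/7.
Target posterior odds = 0.99/0.01 = 99.
Require (62/7)ⁿ ≥ 99 ÷ (1/999) = 98901.
(62/7)⁵ = 916132832/16807 falls short of 98901 but (62/7)⁶ ≈482794 reaches it, so n = 6.

6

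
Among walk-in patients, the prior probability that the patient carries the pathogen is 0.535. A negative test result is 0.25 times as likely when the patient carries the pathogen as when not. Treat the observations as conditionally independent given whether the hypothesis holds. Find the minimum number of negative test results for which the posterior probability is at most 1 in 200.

4

Prior odds: 0.535 ÷ 0.465 = 107/93.
Likelihood ratio per negative test result = 0.25.
Target odds: 0.005 ÷ 0.995 = 1/199.
Require 0.25ⁿ ≤ 1/199 ÷ (107/93) = 93/21293.
0.25³ = 0.015625 is still above 93/21293 but 0.25⁴ = 0.00390625 is at or below it, so n = 4.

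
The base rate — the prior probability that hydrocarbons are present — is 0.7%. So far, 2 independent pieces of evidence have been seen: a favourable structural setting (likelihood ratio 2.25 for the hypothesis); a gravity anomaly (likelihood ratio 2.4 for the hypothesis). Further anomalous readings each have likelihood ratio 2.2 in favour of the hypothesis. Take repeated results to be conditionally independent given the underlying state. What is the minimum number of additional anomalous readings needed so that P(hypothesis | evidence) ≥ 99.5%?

Prior odds = 0.007/0.993 = 7/993.
Combined Bayes factor of the evidence already in hand = 2.25 × 2.4 = 5.4.
Odds after that evidence = (7/993) × 5.4 = 63/1655.
Target odds = 0.995/0.005 = 199.
Need 2.2ⁿ ≥ 199 ÷ (63/1655) = 329345/63.
2.2¹⁰ ≈2655.99 falls short of 329345/63 but 2.2¹¹ ≈5843.18 reaches it, so n = 11.

11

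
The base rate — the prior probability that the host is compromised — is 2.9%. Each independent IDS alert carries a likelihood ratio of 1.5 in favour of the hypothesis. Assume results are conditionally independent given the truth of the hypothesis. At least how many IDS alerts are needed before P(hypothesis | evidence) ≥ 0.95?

Prior odds: 0.029 ÷ 0.971 = 29/971.
Likelihood ratio per IDS alert = 1.5.
Target posterior odds = 0.95/0.05 = 19.
Require 1.5ⁿ ≥ 19 ÷ (29/971) = 18449/29.
1.5¹⁵ = 14348907/32768 falls short of 18449/29 but 1.5¹⁶ = 43046721/65536 reaches it, so n = 16.

16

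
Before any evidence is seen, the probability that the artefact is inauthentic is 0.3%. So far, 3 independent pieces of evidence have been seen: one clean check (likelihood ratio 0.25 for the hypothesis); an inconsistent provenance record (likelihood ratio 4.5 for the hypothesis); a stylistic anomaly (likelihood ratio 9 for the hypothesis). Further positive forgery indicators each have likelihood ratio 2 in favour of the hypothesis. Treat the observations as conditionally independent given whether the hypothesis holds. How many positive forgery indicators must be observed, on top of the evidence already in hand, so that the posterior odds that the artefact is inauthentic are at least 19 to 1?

Prior odds = 0.003/0.997 = 3/997.
Combined Bayes factor of the evidence already in hand = 0.25 × 4.5 × 9 = 10.125.
Odds after that evidence = (3/997) × 10.125 = 243/7976.
Target odds = 19.
Need 2ⁿ ≥ 19 ÷ (243/7976) = 151544/243.
2⁹ = 512 falls short of 151544/243 but 2¹⁰ = 1024 reaches it, so n = 10.

10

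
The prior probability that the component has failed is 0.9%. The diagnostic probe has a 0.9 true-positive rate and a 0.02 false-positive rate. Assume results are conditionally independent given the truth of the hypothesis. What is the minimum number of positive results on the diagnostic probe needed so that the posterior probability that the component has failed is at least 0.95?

Prior odds: 0.009 ÷ 0.991 = 9/991.
Likelihood ratio of a positive result = 0.9/0.02 = 45.
Target posterior odds = 0.95/0.05 = 19.
Require 45ⁿ ≥ 19 ÷ (9/991) = 18829/9.
45² = 2025 falls short of 18829/9 but 45³ = 91125 reaches it, so n = 3.

3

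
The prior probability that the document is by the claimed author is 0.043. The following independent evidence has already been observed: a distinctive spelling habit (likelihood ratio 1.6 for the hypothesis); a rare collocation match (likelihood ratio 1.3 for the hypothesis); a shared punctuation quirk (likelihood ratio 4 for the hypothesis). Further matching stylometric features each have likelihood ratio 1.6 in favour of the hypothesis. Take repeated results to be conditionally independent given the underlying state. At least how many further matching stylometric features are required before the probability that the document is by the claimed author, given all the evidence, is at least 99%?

Prior odds = 0.043/0.957 = 43/957.
Combined Bayes factor of the evidence already in hand = 1.6 × 1.3 × 4 = 8.32.
Odds after that evidence = (43/957) × 8.32 = 8944/23925.
Target odds = 0.99/0.01 = 99.
Need 1.6ⁿ ≥ 99 ÷ (8944/23925) = 2368575/8944.
1.6¹¹ ≈175.922 falls short of 2368575/8944 but 1.6¹² ≈281.475 reaches it, so n = 12.

12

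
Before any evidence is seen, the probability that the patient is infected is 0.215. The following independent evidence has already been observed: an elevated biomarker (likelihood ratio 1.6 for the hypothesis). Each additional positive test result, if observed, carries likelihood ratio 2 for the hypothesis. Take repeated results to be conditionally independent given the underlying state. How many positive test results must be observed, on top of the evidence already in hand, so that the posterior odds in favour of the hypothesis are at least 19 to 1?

6

Prior odds = 0.215/0.785 = 43/157.
Bayes factor of the evidence already in hand = 1.6.
Odds after that evidence = (43/157) × 1.6 = 344/785.
Target odds = 19.
Need 2ⁿ ≥ 19 ÷ (344/785) = 14915/344.
2⁵ = 32 falls short of 14915/344 but 2⁶ = 64 reaches it, so n = 6.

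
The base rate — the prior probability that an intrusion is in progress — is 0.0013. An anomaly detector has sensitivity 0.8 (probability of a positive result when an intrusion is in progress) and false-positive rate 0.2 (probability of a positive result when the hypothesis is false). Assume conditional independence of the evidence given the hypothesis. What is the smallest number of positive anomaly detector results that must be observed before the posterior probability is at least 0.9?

7

Prior odds: 0.0013 ÷ 0.9987 = 13/9987.
Likelihood ratio of a positive result = 0.8/0.2 = 4.
Target posterior odds = 0.9/0.1 = 9.
Need (13/9987) × 4ⁿ ≥ 9, i.e. 4ⁿ ≥ 89883/13.
4⁶ = 4096 falls short of 89883/13 but 4⁷ = 16384 reaches it, so n = 7.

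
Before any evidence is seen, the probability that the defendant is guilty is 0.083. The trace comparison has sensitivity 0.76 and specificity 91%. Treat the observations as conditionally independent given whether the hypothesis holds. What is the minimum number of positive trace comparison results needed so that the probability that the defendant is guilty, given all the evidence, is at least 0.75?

2

Prior odds = 0.083/0.917 = 83/917.
False-positive rate = 1 − 0.91 = 0.09; likelihood ratio of a positive = 0.76/0.09 = 76/9.
Target posterior odds = 0.75/0.25 = 3.
Need (83/917) × (76/9)ⁿ ≥ 3, i.e. (76/9)ⁿ ≥ 2751/83.
(76/9)¹ = 76/9 falls short of 2751/83 but (76/9)² = 5776/81 reaches it, so n = 2.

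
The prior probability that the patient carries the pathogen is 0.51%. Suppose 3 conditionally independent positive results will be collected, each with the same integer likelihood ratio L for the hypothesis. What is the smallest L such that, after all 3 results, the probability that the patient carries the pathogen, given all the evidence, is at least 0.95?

Prior odds = 0.0051/0.9949 = 51/9949.
Target odds = 0.95/0.05 = 19.
Need L³ ≥ 19 ÷ (51/9949) = 189031/51.
15³ = 3375 < 189031/51 ≤ 4096 = 16³, so L = 16.

16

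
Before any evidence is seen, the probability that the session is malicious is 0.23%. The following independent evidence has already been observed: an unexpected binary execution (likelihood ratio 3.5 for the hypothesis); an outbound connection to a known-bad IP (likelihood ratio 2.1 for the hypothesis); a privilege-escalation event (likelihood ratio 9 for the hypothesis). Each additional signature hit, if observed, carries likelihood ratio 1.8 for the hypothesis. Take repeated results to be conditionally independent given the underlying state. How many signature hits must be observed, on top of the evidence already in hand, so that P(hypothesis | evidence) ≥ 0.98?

10

Prior odds = 0.0023/0.9977 = 23/9977.
Combined Bayes factor of the evidence already in hand = 3.5 × 2.1 × 9 = 66.15.
Odds after that evidence = (23/9977) × 66.15 = 30429/199540.
Target odds = 0.98/0.02 = 49.
Need 1.8ⁿ ≥ 49 ÷ (30429/199540) = 199540/621.
1.8⁹ = 387420489/1953125 falls short of 199540/621 but 1.8¹⁰ ≈357.047 reaches it, so n = 10.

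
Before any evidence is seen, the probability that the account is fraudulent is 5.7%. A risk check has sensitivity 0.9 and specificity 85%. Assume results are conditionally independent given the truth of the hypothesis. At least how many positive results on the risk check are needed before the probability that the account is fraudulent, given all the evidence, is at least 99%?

5

Prior odds: 0.057 ÷ 0.943 = 57/943.
False-positive rate = 1 − 0.85 = 0.15; likelihood ratio of a positive = 0.9/0.15 = 6.
Target posterior odds = 0.99/0.01 = 99.
Require 6ⁿ ≥ 99 ÷ (57/943) = 31119/19.
6⁴ = 1296 falls short of 31119/19 but 6⁵ = 7776 reaches it, so n = 5.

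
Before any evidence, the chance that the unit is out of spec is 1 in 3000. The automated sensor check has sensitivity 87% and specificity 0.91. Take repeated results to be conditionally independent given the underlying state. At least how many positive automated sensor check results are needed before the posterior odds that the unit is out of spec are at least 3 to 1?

Prior odds = (1/3000)/(2999/3000) = 1/2999.
False-positive rate = 1 − 0.91 = 0.09; likelihood ratio of a positive = 0.87/0.09 = 29/3.
Target odds = 3.
Require (29/3)ⁿ ≥ 3 ÷ (1/2999) = 8997.
(29/3)⁴ = 707281/81 falls short of 8997 but (29/3)⁵ = 20511149/243 reaches it, so n = 5.

5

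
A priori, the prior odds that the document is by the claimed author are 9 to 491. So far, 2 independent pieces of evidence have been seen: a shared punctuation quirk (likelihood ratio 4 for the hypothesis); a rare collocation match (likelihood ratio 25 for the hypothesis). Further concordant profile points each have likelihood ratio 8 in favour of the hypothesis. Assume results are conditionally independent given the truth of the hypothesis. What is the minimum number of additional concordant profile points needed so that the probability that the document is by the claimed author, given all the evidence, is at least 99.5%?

3

Prior odds = 9/491.
Combined Bayes factor of the evidence already in hand = 4 × 25 = 100.
Odds after that evidence = (9/491) × 100 = 900/491.
Target odds = 0.995/0.005 = 199.
Need 8ⁿ ≥ 199 ÷ (900/491) = 97709/900.
8² = 64 falls short of 97709/900 but 8³ = 512 reaches it, so n = 3.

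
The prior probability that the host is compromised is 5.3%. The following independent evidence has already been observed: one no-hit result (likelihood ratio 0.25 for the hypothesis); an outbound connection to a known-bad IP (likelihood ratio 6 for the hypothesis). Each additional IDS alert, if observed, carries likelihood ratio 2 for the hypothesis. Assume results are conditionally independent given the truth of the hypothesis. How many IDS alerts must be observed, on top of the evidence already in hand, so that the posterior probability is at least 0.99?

Prior odds = 0.053/0.947 = 53/947.
Combined Bayes factor of the evidence already in hand = 0.25 × 6 = 1.5.
Odds after that evidence = (53/947) × 1.5 = 159/1894.
Target odds = 0.99/0.01 = 99.
Need 2ⁿ ≥ 99 ÷ (159/1894) = 62502/53.
2¹⁰ = 1024 falls short of 62502/53 but 2¹¹ = 2048 reaches it, so n = 11.

11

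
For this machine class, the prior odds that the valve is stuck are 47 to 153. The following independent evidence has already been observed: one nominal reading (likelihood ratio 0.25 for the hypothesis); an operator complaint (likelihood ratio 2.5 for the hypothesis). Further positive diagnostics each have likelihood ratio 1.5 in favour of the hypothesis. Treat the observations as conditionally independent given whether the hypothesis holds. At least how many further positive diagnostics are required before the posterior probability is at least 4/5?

8

Prior odds = 47/153.
Combined Bayes factor of the evidence already in hand = 0.25 × 2.5 = 0.625.
Odds after that evidence = (47/153) × 0.625 = 235/1224.
Target odds = 0.8/0.2 = 4.
Need 1.5ⁿ ≥ 4 ÷ (235/1224) = 4896/235.
1.5⁷ = 17.0859375 falls short of 4896/235 but 1.5⁸ = 25.62890625 reaches it, so n = 8.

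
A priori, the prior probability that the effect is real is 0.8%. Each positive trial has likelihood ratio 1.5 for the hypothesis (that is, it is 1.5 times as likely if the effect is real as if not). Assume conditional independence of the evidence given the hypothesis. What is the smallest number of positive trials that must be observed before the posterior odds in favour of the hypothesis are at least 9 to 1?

18

Prior odds: 0.008 ÷ 0.992 = 1/124.
Likelihood ratio per positive trial = 1.5.
Target odds = 9.
Require 1.5ⁿ ≥ 9 ÷ (1/124) = 1116.
1.5¹⁷ = 129140163/131072 falls short of 1116 but 1.5¹⁸ = 387420489/262144 reaches it, so n = 18.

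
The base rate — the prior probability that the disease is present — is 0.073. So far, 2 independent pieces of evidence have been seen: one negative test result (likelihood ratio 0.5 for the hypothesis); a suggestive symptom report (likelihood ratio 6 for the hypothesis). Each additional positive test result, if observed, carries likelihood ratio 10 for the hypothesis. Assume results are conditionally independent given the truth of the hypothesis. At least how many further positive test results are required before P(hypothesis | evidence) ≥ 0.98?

Prior odds = 0.073/0.927 = 73/927.
Combined Bayes factor of the evidence already in hand = 0.5 × 6 = 3.
Odds after that evidence = (73/927) × 3 = 73/309.
Target odds = 0.98/0.02 = 49.
Need 10ⁿ ≥ 49 ÷ (73/309) = 15141/73.
10² = 100 falls short of 15141/73 but 10³ = 1000 reaches it, so n = 3.

3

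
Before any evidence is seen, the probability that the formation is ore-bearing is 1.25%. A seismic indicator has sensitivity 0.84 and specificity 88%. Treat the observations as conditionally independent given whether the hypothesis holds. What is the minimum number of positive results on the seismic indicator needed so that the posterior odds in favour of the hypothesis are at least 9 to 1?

4

Prior odds: 0.0125 ÷ 0.9875 = 1/79.
False-positive rate = 1 − 0.88 = 0.12; likelihood ratio of a positive = 0.84/0.12 = 7.
Target odds = 9.
Need (1/79) × 7ⁿ ≥ 9, i.e. 7ⁿ ≥ 711.
7³ = 343 falls short of 711 but 7⁴ = 2401 reaches it, so n = 4.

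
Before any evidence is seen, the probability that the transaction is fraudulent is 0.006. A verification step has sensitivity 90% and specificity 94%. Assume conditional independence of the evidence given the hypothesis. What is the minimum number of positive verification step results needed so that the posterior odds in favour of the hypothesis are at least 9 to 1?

Prior odds: 0.006 ÷ 0.994 = 3/497.
False-positive rate = 1 − 0.94 = 0.06; likelihood ratio of a positive = 0.9/0.06 = 15.
Target odds = 9.
Need (3/497) × 15ⁿ ≥ 9, i.e. 15ⁿ ≥ 1491.
15² = 225 falls short of 1491 but 15³ = 3375 reaches it, so n = 3.

3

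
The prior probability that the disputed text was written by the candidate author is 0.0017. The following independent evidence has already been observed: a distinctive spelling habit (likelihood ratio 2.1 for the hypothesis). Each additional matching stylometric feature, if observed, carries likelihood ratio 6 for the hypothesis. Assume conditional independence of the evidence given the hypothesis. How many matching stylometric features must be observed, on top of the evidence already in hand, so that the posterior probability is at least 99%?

Prior odds = 0.0017/0.9983 = 17/9983.
Bayes factor of the evidence already in hand = 2.1.
Odds after that evidence = (17/9983) × 2.1 = 357/99830.
Target odds = 0.99/0.01 = 99.
Need 6ⁿ ≥ 99 ÷ (357/99830) = 3294390/119.
6⁵ = 7776 falls short of 3294390/119 but 6⁶ = 46656 reaches it, so n = 6.

6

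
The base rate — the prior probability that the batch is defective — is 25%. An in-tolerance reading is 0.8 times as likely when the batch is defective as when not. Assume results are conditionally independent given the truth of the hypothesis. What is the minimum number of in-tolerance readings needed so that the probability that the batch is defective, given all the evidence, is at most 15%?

3

Prior odds: 0.25 ÷ 0.75 = 1/3.
Likelihood ratio per in-tolerance reading = 0.8.
Target posterior odds = 0.15/0.85 = 3/17.
Need (1/3) × 0.8ⁿ ≤ 3/17, i.e. 0.8ⁿ ≤ 9/17.
0.8² = 0.64 is still above 9/17 but 0.8³ = 0.512 is at or below it, so n = 3.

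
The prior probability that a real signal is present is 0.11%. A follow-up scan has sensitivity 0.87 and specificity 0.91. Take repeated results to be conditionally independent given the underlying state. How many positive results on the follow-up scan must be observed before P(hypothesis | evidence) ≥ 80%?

4

Prior odds = 0.0011/0.9989 = 11/9989.
False-positive rate = 1 − 0.91 = 0.09; likelihood ratio of a positive = 0.87/0.09 = 29/3.
Target odds: 0.8 ÷ 0.2 = 4.
Need (11/9989) × (29/3)ⁿ ≥ 4, i.e. (29/3)ⁿ ≥ 39956/11.
(29/3)³ = 24389/27 falls short of 39956/11 but (29/3)⁴ = 707281/81 reaches it, so n = 4.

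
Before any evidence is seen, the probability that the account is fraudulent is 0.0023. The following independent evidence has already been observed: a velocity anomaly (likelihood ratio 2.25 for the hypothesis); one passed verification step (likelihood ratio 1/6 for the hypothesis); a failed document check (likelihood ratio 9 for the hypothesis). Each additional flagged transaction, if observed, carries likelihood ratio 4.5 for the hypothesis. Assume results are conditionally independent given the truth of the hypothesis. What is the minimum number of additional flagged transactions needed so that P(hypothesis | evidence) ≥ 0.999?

8

Prior odds = 0.0023/0.9977 = 23/9977.
Combined Bayes factor of the evidence already in hand = 2.25 × (1/6) × 9 = 3.375.
Odds after that evidence = (23/9977) × 3.375 = 621/79816.
Target odds = 0.999/0.001 = 999.
Need 4.5ⁿ ≥ 999 ÷ (621/79816) = 2953192/23.
4.5⁷ = 4782969/128 falls short of 2953192/23 but 4.5⁸ = 43046721/256 reaches it, so n = 8.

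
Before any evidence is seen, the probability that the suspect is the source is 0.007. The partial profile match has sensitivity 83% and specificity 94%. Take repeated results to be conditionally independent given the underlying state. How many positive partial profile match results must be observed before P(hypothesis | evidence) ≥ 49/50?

Prior odds: 0.007 ÷ 0.993 = 7/993.
False-positive rate = 1 − 0.94 = 0.06; likelihood ratio of a positive = 0.83/0.06 = 83/6.
Target odds: 0.98 ÷ 0.02 = 49.
Require (83/6)ⁿ ≥ 49 ÷ (7/993) = 6951.
(83/6)³ = 571787/216 falls short of 6951 but (83/6)⁴ = 47458321/1296 reaches it, so n = 4.

4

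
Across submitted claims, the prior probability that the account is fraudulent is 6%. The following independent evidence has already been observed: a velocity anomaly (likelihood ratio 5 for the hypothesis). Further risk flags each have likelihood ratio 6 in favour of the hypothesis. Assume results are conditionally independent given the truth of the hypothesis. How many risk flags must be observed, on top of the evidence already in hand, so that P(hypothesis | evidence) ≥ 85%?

Prior odds = 0.06/0.94 = 3/47.
Bayes factor of the evidence already in hand = 5.
Odds after that evidence = (3/47) × 5 = 15/47.
Target odds = 0.85/0.15 = 17/3.
Need 6ⁿ ≥ 17/3 ÷ (15/47) = 799/45.
6¹ = 6 falls short of 799/45 but 6² = 36 reaches it, so n = 2.

2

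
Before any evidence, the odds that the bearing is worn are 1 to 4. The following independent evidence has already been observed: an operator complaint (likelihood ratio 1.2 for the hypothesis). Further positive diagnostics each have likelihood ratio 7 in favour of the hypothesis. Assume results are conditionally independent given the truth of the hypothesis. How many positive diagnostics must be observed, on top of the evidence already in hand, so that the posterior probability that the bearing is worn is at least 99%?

Prior odds = 0.25.
Bayes factor of the evidence already in hand = 1.2.
Odds after that evidence = 0.25 × 1.2 = 0.3.
Target odds = 0.99/0.01 = 99.
Need 7ⁿ ≥ 99 ÷ 0.3 = 330.
7² = 49 falls short of 330 but 7³ = 343 reaches it, so n = 3.

3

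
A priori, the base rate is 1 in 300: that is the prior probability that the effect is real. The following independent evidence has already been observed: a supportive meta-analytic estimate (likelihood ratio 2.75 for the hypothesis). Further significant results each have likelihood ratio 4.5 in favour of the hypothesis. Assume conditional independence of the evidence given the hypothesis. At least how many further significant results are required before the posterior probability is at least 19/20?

6

Prior odds = (1/300)/(299/300) = 1/299.
Bayes factor of the evidence already in hand = 2.75.
Odds after that evidence = (1/299) × 2.75 = 11/1196.
Target odds = 0.95/0.05 = 19.
Need 4.5ⁿ ≥ 19 ÷ (11/1196) = 22724/11.
4.5⁵ = 1845.28125 falls short of 22724/11 but 4.5⁶ = 8303.765625 reaches it, so n = 6.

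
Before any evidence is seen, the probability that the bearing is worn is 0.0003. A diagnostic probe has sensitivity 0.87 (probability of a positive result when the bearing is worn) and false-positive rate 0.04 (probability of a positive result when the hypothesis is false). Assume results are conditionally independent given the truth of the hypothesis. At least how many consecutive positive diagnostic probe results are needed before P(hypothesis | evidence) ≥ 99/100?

5

Prior odds = 0.0003/0.9997 = 3/9997.
Likelihood ratio of a positive result = 0.87/0.04 = 21.75.
Target odds: 0.99 ÷ 0.01 = 99.
Require 21.75ⁿ ≥ 99 ÷ (3/9997) = 329901.
21.75⁴ = 57289761/256 falls short of 329901 but 21.75⁵ ≈4.86739e+06 reaches it, so n = 5.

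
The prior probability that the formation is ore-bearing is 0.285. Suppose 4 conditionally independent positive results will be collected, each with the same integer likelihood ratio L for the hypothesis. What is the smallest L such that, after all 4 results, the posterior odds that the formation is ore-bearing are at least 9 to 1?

3

Prior odds = 0.285/0.715 = 57/143.
Target odds = 9.
Need L⁴ ≥ 9 ÷ (57/143) = 429/19.
2⁴ = 16 < 429/19 ≤ 81 = 3⁴, so L = 3.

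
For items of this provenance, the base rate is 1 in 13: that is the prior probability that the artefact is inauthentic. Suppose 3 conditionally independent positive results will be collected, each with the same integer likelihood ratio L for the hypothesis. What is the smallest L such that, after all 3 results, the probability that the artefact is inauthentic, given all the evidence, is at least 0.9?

5

Prior odds = (1/13)/(12/13) = 1/12.
Target odds = 0.9/0.1 = 9.
Need L³ ≥ 9 ÷ (1/12) = 108.
4³ = 64 < 108 ≤ 125 = 5³, so L = 5.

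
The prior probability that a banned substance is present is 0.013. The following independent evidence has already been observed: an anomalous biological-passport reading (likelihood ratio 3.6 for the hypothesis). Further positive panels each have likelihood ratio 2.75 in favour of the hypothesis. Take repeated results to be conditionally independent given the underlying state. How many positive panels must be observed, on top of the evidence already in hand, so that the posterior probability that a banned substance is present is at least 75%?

5

Prior odds = 0.013/0.987 = 13/987.
Bayes factor of the evidence already in hand = 3.6.
Odds after that evidence = (13/987) × 3.6 = 78/1645.
Target odds = 0.75/0.25 = 3.
Need 2.75ⁿ ≥ 3 ÷ (78/1645) = 1645/26.
2.75⁴ = 57.19140625 falls short of 1645/26 but 2.75⁵ = 161051/1024 reaches it, so n = 5.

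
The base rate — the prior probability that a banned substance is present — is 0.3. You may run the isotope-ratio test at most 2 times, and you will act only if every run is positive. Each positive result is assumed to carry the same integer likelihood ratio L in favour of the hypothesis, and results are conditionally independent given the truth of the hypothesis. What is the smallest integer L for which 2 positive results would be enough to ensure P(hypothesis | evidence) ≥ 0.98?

11

Prior odds = 0.3/0.7 = 3/7.
Target odds = 0.98/0.02 = 49.
Need L² ≥ 49 ÷ (3/7) = 343/3.
10² = 100 < 343/3 ≤ 121 = 11², so L = 11.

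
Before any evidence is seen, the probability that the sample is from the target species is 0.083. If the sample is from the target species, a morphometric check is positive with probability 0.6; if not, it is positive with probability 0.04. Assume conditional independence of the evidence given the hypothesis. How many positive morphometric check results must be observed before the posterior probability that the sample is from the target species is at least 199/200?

3

Prior odds: 0.083 ÷ 0.917 = 83/917.
Likelihood ratio of a positive = 0.6/0.04 = 15.
Target odds: 0.995 ÷ 0.005 = 199.
Require 15ⁿ ≥ 199 ÷ (83/917) = 182483/83.
15² = 225 falls short of 182483/83 but 15³ = 3375 reaches it, so n = 3.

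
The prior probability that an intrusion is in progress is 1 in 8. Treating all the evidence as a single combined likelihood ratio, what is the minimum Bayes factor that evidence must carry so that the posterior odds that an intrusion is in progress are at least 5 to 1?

Prior odds = 0.125/0.875 = 1/7.
Target odds = 5.
Required Bayes factor = 5 ÷ (1/7) = 35.

35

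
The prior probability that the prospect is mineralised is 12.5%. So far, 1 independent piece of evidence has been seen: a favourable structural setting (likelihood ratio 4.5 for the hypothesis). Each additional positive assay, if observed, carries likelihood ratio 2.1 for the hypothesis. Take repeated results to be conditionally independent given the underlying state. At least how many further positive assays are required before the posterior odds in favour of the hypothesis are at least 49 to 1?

6

Prior odds = 0.125/0.875 = 1/7.
Bayes factor of the evidence already in hand = 4.5.
Odds after that evidence = (1/7) × 4.5 = 9/14.
Target odds = 49.
Need 2.1ⁿ ≥ 49 ÷ (9/14) = 686/9.
2.1⁵ = 4084101/100000 falls short of 686/9 but 2.1⁶ = 85766121/1000000 reaches it, so n = 6.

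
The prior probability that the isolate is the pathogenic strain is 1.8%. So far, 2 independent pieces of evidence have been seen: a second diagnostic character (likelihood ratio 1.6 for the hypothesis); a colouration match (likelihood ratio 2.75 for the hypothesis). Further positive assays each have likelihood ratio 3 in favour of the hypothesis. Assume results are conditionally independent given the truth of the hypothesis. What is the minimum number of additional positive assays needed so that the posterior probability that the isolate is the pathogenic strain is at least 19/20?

Prior odds = 0.018/0.982 = 9/491.
Combined Bayes factor of the evidence already in hand = 1.6 × 2.75 = 4.4.
Odds after that evidence = (9/491) × 4.4 = 198/2455.
Target odds = 0.95/0.05 = 19.
Need 3ⁿ ≥ 19 ÷ (198/2455) = 46645/198.
3⁴ = 81 falls short of 46645/198 but 3⁵ = 243 reaches it, so n = 5.

5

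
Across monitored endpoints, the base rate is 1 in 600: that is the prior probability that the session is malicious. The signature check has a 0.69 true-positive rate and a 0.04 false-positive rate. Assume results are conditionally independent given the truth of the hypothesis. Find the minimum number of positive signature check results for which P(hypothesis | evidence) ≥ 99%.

4

Prior odds = (1/600)/(599/600) = 1/599.
Likelihood ratio of a positive result = 0.69/0.04 = 17.25.
Target posterior odds = 0.99/0.01 = 99.
Need (1/599) × 17.25ⁿ ≥ 99, i.e. 17.25ⁿ ≥ 59301.
17.25³ = 5132.953125 falls short of 59301 but 17.25⁴ = 22667121/256 reaches it, so n = 4.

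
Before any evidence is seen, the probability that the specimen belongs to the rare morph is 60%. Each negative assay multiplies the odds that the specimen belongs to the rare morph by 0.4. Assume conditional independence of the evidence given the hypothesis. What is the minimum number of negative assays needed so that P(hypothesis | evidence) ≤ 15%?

3

Prior odds: 0.6 ÷ 0.4 = 1.5.
Likelihood ratio per negative assay = 0.4.
Target posterior odds = 0.15/0.85 = 3/17.
Require 0.4ⁿ ≤ 3/17 ÷ 1.5 = 2/17.
0.4² = 0.16 is still above 2/17 but 0.4³ = 0.064 is at or below it, so n = 3.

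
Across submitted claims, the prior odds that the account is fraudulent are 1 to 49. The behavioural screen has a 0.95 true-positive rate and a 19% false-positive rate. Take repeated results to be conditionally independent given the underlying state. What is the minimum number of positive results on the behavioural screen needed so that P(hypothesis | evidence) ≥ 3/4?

4

Prior odds = 1/49.
Likelihood ratio of a positive result = 0.95/0.19 = 5.
Target posterior odds = 0.75/0.25 = 3.
Require 5ⁿ ≥ 3 ÷ (1/49) = 147.
5³ = 125 falls short of 147 but 5⁴ = 625 reaches it, so n = 4.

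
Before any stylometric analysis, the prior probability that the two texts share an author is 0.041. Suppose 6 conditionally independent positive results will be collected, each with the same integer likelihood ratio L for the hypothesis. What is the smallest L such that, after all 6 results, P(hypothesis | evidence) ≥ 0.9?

Prior odds = 0.041/0.959 = 41/959.
Target odds = 0.9/0.1 = 9.
Need L⁶ ≥ 9 ÷ (41/959) = 8631/41.
2⁶ = 64 < 8631/41 ≤ 729 = 3⁶, so L = 3.

3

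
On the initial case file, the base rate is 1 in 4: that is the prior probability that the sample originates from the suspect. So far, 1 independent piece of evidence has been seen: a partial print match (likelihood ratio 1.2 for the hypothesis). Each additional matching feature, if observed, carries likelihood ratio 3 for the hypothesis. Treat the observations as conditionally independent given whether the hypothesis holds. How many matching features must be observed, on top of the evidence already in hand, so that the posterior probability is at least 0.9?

Prior odds = 0.25/0.75 = 1/3.
Bayes factor of the evidence already in hand = 1.2.
Odds after that evidence = (1/3) × 1.2 = 0.4.
Target odds = 0.9/0.1 = 9.
Need 3ⁿ ≥ 9 ÷ 0.4 = 22.5.
3² = 9 falls short of 22.5 but 3³ = 27 reaches it, so n = 3.

3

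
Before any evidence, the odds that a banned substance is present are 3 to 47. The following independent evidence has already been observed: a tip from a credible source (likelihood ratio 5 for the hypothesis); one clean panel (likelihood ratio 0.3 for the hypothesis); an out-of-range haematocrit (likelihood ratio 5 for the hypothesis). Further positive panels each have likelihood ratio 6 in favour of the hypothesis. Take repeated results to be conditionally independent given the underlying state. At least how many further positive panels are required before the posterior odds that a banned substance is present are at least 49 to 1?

3

Prior odds = 3/47.
Combined Bayes factor of the evidence already in hand = 5 × 0.3 × 5 = 7.5.
Odds after that evidence = (3/47) × 7.5 = 45/94.
Target odds = 49.
Need 6ⁿ ≥ 49 ÷ (45/94) = 4606/45.
6² = 36 falls short of 4606/45 but 6³ = 216 reaches it, so n = 3.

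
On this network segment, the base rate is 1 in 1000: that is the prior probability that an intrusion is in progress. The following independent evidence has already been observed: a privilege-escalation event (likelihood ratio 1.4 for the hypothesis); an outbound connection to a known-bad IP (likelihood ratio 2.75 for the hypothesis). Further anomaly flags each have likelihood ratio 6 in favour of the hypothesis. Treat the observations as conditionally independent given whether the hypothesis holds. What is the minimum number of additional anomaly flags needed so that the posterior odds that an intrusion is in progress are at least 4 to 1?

4

Prior odds = 0.001/0.999 = 1/999.
Combined Bayes factor of the evidence already in hand = 1.4 × 2.75 = 3.85.
Odds after that evidence = (1/999) × 3.85 = 77/19980.
Target odds = 4.
Need 6ⁿ ≥ 4 ÷ (77/19980) = 79920/77.
6³ = 216 falls short of 79920/77 but 6⁴ = 1296 reaches it, so n = 4.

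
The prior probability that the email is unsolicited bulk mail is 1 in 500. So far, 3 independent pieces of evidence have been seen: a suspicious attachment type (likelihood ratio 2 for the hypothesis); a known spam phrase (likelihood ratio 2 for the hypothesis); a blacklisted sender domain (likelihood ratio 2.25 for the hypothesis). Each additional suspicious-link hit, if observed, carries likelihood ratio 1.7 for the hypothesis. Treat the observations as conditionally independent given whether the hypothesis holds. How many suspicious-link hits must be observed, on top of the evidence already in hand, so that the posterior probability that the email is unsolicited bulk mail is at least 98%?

15

Prior odds = 0.002/0.998 = 1/499.
Combined Bayes factor of the evidence already in hand = 2 × 2 × 2.25 = 9.
Odds after that evidence = (1/499) × 9 = 9/499.
Target odds = 0.98/0.02 = 49.
Need 1.7ⁿ ≥ 49 ÷ (9/499) = 24451/9.
1.7¹⁴ ≈1683.78 falls short of 24451/9 but 1.7¹⁵ ≈2862.42 reaches it, so n = 15.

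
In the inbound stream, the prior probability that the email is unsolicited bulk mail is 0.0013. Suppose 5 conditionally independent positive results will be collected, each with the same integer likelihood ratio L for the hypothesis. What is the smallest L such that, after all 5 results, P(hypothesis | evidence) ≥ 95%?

7

Prior odds = 0.0013/0.9987 = 13/9987.
Target odds = 0.95/0.05 = 19.
Need L⁵ ≥ 19 ÷ (13/9987) = 189753/13.
6⁵ = 7776 < 189753/13 ≤ 16807 = 7⁵, so L = 7.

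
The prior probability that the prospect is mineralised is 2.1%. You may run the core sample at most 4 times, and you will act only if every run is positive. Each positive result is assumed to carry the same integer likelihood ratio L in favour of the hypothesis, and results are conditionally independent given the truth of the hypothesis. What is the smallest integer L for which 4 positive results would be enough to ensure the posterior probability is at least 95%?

6

Prior odds = 0.021/0.979 = 21/979.
Target odds = 0.95/0.05 = 19.
Need L⁴ ≥ 19 ÷ (21/979) = 18601/21.
5⁴ = 625 < 18601/21 ≤ 1296 = 6⁴, so L = 6.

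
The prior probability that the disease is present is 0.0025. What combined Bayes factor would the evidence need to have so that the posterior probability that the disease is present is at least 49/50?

Prior odds = 0.0025/0.9975 = 1/399.
Target odds = 0.98/0.02 = 49.
Required Bayes factor = 49 ÷ (1/399) = 19551.

19551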